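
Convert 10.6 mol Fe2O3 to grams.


M(Fe2O3) = 159.7 g/mol
mass = n × M = 10.6 × 159.7 = 1692.82 g

1692.82 g


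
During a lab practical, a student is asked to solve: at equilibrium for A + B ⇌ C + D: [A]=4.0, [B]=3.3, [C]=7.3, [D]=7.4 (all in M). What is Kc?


Kc = [C][D]/([A][B])
= (7.3^1 × 7.4^1)/(4.0^1 × 3.3^1)
= 54.02/13.2
= 4.092

4.092


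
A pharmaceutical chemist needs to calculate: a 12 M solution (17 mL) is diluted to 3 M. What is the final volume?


C1V1 = C2V2
12 × 17 = 3 × V2
V2 = 204/3 = 68.0 mL

68.0 mL


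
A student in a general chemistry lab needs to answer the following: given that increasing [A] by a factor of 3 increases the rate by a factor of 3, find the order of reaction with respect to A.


rate ∝ [A]^n
3^n = 3 → n = 1
Order in A: 1

1


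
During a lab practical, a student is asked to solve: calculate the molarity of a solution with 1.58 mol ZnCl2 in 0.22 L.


M = n/V = 1.58/0.22 = 7.182 mol/L

7.182 M


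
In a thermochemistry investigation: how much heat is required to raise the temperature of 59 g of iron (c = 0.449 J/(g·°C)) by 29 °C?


q = mcΔT = 59 × 0.449 × 29
= 768.24 J

768.24 J


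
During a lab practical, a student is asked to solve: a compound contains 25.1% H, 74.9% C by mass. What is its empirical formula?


Assume 100 g sample. Moles of each element:
  H: 25.1/1.008 = 24.901 mol
  C: 74.9/12.01 = 6.236 mol
Divide by smallest (6.236):
  H: 24.901/6.236 = 3.99
  C: 6.236/6.236 = 1.0
Empirical formula: CH4

CH4


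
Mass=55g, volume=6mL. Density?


ρ = mass/volume
= 55/6
= 9.167 g/mL

9.167 g/mL


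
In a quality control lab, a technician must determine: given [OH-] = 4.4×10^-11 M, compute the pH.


pOH = -log10([OH-]) = -log10(4.4×10^-11)
= 11 - log10(4.4) = 10.36
pH = 14 - pOH = 14 - 10.36 = 3.64

3.64


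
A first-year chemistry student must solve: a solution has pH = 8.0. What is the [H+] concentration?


[H+] = 10^(-pH) = 10^(-8.0)
= 1.0×10^-8 M

1.0×10^-8 M


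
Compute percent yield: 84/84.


% yield = actual/theoretical × 100
= 84/84 × 100
= 100.0%

100.0%


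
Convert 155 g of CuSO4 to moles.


M(CuSO4) = 159.62 g/mol
n = mass/M = 155/159.62 = 0.9711 mol

0.9711 mol


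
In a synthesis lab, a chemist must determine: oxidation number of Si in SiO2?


x + 2(-2) = 0, so x = +4
Oxidation number: +4

+4


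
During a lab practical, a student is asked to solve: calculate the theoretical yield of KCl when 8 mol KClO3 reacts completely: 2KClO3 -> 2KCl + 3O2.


Mole ratio KCl:KClO3 = 2:2
n(KCl) = 8 × 2/2 = 8.000 mol
mass = 8.000 × 74.55 = 596.4 g

596.4 g


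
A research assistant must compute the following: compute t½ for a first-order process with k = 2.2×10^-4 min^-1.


t½ = ln2/k = 0.693147/(2.2×10^-4 min^-1)
= 3151 min

3151 min


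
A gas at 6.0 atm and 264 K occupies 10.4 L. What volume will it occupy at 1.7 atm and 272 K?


P1V1/T1 = P2V2/T2
V2 = P1V1T2/(T1P2)
= 6.0×10.4×272/(264×1.7)
= 37.818 L

37.818 L


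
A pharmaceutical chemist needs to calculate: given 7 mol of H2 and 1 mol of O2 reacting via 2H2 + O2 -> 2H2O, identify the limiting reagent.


Mole ratio available / coefficient:
  H2: 7/2 = 3.500
  O2: 1/1 = 1.000
Smaller ratio is limiting.

O2


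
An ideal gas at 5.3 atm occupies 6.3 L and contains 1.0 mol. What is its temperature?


PV = nRT  (R = 0.08206 L·atm/(mol·K))
T = PV/(nR) = 5.3×6.3/(1.0×0.08206)
= 33.39/0.082060
= 406.90 K

406.90 K


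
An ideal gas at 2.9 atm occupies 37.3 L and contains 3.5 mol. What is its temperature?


PV = nRT  (R = 0.08206 L·atm/(mol·K))
T = PV/(nR) = 2.9×37.3/(3.5×0.08206)
= 108.17/0.287210
= 376.62 K

376.62 K


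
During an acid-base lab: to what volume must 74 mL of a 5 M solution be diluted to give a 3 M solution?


C1V1 = C2V2
5 × 74 = 3 × V2
V2 = 370/3 = 123.33 mL

123.33 mL


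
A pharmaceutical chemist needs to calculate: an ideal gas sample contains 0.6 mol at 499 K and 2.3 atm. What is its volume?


PV = nRT  (R = 0.08206 L·atm/(mol·K))
V = nRT/P = 0.6×0.08206×499/2.3
= 10.682 L

10.682 L


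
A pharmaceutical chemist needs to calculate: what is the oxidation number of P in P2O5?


2x + 5(-2) = 0, so x = +5
Oxidation number: +5

+5


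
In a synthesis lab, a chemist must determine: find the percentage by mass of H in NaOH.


M(NaOH) = 1×22.99 + 1×16.0 + 1×1.008 = 39.998 g/mol
Mass of H = 1 × 1.008 = 1.008 g/mol
% H = 1.008/39.998 × 100 = 2.52%

2.52%


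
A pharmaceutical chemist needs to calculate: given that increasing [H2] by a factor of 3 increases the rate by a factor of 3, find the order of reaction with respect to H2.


rate ∝ [H2]^n
3^n = 3 → n = 1
Order in H2: 1

1


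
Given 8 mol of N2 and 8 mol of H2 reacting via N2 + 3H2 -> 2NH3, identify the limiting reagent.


Mole ratio available / coefficient:
  N2: 8/1 = 8.000
  H2: 8/3 = 2.667
Smaller ratio is limiting.

H2


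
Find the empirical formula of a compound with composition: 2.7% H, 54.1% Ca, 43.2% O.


Assume 100 g sample. Moles of each element:
  H: 2.7/1.008 = 2.679 mol
  Ca: 54.1/40.08 = 1.35 mol
  O: 43.2/16.0 = 2.7 mol
Divide by smallest (1.35):
  H: 2.679/1.35 = 1.98
  Ca: 1.35/1.35 = 1.0
  O: 2.7/1.35 = 2.0
Empirical formula: CaO2H2

CaO2H2


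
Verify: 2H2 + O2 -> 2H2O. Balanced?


Equation: 2H2 + O2 -> 2H2O
Check atoms: H: 4=4, O: 2=2
Balanced

Yes, balanced


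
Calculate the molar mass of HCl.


M(HCl) = 1×1.008 + 1×35.45
= 1.01 + 35.45
= 36.46 g/mol

36.46 g/mol


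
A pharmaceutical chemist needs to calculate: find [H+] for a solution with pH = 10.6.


[H+] = 10^(-pH) = 10^(-10.6)
= 2.51×10^-11 M

2.51×10^-11 M


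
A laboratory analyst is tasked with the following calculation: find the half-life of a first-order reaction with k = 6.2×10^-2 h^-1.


t½ = ln2/k = 0.693147/(6.2×10^-2 h^-1)
= 11.18 h

11.18 h


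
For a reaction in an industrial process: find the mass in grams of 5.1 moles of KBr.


M(KBr) = 119.0 g/mol
mass = n × M = 5.1 × 119.0 = 606.90 g

606.90 g


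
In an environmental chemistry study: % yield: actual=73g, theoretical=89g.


% yield = actual/theoretical × 100
= 73/89 × 100
= 82.02%

82.02%


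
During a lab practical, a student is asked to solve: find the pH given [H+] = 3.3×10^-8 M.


pH = -log10([H+]) = -log10(3.3×10^-8)
= 8 - log10(3.3)
= 8 - 0.52
= 7.48

7.48


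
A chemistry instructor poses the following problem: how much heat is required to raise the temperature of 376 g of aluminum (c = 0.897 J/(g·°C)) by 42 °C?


q = mcΔT = 376 × 0.897 × 42
= 14165.42 J

14165.42 J


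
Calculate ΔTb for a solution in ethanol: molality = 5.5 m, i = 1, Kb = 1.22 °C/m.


ΔTb = Kb × m × i
= 1.22 × 5.5 × 1
= 6.71 °C

6.71 °C


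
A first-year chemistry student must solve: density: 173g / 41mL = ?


ρ = mass/volume
= 173/41
= 4.22 g/mL

4.22 g/mL


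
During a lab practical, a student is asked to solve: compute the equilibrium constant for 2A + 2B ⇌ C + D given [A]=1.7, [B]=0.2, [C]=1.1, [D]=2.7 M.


Kc = [C][D]/([A]^2[B]^2)
= (1.1^1 × 2.7^1)/(1.7^2 × 0.2^2)
= 2.97/0.1156
= 25.69

25.69


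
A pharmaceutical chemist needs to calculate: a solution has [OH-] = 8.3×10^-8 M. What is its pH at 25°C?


pOH = -log10([OH-]) = -log10(8.3×10^-8)
= 8 - log10(8.3) = 7.08
pH = 14 - pOH = 14 - 7.08 = 6.92

6.92


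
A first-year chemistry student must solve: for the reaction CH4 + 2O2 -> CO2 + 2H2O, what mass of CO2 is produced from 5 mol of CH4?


Mole ratio CO2:CH4 = 1:1
n(CO2) = 5 × 1/1 = 5.000 mol
mass = 5.000 × 44.01 = 220.05 g

220.05 g


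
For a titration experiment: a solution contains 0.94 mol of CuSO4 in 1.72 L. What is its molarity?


M = n/V = 0.94/1.72 = 0.547 mol/L

0.547 M


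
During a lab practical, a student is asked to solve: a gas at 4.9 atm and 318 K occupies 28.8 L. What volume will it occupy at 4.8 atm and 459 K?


P1V1/T1 = P2V2/T2
V2 = P1V1T2/(T1P2)
= 4.9×28.8×459/(318×4.8)
= 42.436 L

42.436 L


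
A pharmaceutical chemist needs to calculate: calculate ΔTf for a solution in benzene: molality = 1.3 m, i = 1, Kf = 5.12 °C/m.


ΔTf = Kf × m × i
= 5.12 × 1.3 × 1
= 6.656 °C

6.656 °C


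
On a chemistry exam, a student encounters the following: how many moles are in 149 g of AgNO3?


M(AgNO3) = 169.88 g/mol
n = mass/M = 149/169.88 = 0.8771 mol

0.8771 mol


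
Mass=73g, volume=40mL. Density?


ρ = mass/volume
= 73/40
= 1.825 g/mL

1.825 g/mL


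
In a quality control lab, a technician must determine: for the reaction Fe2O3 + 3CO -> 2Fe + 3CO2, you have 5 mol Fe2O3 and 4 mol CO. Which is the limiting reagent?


Mole ratio available / coefficient:
  Fe2O3: 5/1 = 5.000
  CO: 4/3 = 1.333
Smaller ratio is limiting.

CO


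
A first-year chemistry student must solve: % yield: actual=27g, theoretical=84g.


% yield = actual/theoretical × 100
= 27/84 × 100
= 32.14%

32.14%


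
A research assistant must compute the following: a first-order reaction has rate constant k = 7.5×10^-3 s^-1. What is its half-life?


t½ = ln2/k = 0.693147/(7.5×10^-3 s^-1)
= 92.42 s

92.42 s


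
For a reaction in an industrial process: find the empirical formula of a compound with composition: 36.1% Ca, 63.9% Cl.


Assume 100 g sample. Moles of each element:
  Ca: 36.1/40.08 = 0.901 mol
  Cl: 63.9/35.45 = 1.803 mol
Divide by smallest (0.901):
  Ca: 0.901/0.901 = 1.0
  Cl: 1.803/0.901 = 2.0
Empirical formula: CaCl2

CaCl2


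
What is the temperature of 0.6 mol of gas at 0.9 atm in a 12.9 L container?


PV = nRT  (R = 0.08206 L·atm/(mol·K))
T = PV/(nR) = 0.9×12.9/(0.6×0.08206)
= 11.61/0.049236
= 235.80 K

235.80 K


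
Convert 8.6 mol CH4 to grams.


M(CH4) = 16.04 g/mol
mass = n × M = 8.6 × 16.04 = 137.94 g

137.94 g


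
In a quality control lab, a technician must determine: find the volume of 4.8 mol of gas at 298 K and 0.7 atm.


PV = nRT  (R = 0.08206 L·atm/(mol·K))
V = nRT/P = 4.8×0.08206×298/0.7
= 167.684 L

167.684 L


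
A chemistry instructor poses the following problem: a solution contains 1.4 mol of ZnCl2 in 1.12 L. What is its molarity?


M = n/V = 1.4/1.12 = 1.250 mol/L

1.250 M


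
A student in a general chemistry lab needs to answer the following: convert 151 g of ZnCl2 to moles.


M(ZnCl2) = 136.28 g/mol
n = mass/M = 151/136.28 = 1.108 mol

1.108 mol


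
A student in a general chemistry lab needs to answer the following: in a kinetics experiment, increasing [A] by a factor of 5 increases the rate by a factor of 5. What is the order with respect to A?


rate ∝ [A]^n
5^n = 5 → n = 1
Order in A: 1

1


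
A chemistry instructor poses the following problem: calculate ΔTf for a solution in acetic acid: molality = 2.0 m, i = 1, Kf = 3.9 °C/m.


ΔTf = Kf × m × i
= 3.9 × 2.0 × 1
= 7.8 °C

7.8 °C


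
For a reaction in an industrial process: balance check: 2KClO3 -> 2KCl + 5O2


Equation: 2KClO3 -> 2KCl + 5O2
Check atoms: Cl: 2=2, K: 2=2, O: 6≠10
Not balanced

No, not balanced


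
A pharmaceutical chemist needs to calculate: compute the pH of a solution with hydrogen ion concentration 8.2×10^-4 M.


pH = -log10([H+]) = -log10(8.2×10^-4)
= 4 - log10(8.2)
= 4 - 0.91
= 3.09

3.09


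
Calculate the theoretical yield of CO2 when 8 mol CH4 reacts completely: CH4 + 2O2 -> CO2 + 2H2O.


Mole ratio CO2:CH4 = 1:1
n(CO2) = 8 × 1/1 = 8.000 mol
mass = 8.000 × 44.01 = 352.08 g

352.08 g


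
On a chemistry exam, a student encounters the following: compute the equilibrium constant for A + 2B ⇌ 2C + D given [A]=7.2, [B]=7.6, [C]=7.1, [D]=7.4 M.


Kc = [C]^2[D]/([A][B]^2)
= (7.1^2 × 7.4^1)/(7.2^1 × 7.6^2)
= 373.034/415.872
= 0.8970

0.8970


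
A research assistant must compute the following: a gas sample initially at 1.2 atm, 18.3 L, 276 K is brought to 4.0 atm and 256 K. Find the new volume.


P1V1/T1 = P2V2/T2
V2 = P1V1T2/(T1P2)
= 1.2×18.3×256/(276×4.0)
= 5.092 L

5.092 L


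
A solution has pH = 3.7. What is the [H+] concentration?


[H+] = 10^(-pH) = 10^(-3.7)
= 2.0×10^-4 M

2.0×10^-4 M


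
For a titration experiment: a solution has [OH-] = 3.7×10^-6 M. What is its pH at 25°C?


pOH = -log10([OH-]) = -log10(3.7×10^-6)
= 6 - log10(3.7) = 5.43
pH = 14 - pOH = 14 - 5.43 = 8.57

8.57


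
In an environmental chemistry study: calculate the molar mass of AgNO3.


M(AgNO3) = 1×107.87 + 1×14.01 + 3×16.0
= 107.87 + 14.01 + 48.0
= 169.88 g/mol

169.88 g/mol


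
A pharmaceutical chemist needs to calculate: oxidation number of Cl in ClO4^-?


x + 4(-2) = -1, so x = +7
Oxidation number: +7

+7


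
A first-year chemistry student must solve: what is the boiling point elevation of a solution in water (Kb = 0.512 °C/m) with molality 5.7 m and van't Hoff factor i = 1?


ΔTb = Kb × m × i
= 0.512 × 5.7 × 1
= 2.9184 °C

2.9184 °C


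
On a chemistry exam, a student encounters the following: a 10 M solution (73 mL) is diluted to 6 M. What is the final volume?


C1V1 = C2V2
10 × 73 = 6 × V2
V2 = 730/6 = 121.67 mL

121.67 mL


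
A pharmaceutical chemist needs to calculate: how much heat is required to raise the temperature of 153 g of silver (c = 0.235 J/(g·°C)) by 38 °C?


q = mcΔT = 153 × 0.235 × 38
= 1366.29 J

1366.29 J


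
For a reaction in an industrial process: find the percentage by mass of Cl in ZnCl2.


M(ZnCl2) = 1×65.38 + 2×35.45 = 136.28 g/mol
Mass of Cl = 2 × 35.45 = 70.90 g/mol
% Cl = 70.90/136.28 × 100 = 52.03%

52.03%


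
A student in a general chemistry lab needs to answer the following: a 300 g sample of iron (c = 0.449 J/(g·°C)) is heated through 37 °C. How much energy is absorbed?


q = mcΔT = 300 × 0.449 × 37
= 4983.90 J

4983.90 J


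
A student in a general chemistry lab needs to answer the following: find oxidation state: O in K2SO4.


O is usually -2
Oxidation number: -2

-2


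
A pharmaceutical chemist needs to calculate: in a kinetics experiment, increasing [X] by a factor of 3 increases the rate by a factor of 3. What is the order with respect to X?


rate ∝ [X]^n
3^n = 3 → n = 1
Order in X: 1

1


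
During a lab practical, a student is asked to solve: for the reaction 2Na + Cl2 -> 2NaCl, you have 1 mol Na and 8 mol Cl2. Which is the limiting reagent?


Mole ratio available / coefficient:
  Na: 1/2 = 0.500
  Cl2: 8/1 = 8.000
Smaller ratio is limiting.

Na


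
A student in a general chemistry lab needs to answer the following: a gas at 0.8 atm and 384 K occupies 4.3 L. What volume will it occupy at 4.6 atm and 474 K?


P1V1/T1 = P2V2/T2
V2 = P1V1T2/(T1P2)
= 0.8×4.3×474/(384×4.6)
= 0.923 L

0.923 L


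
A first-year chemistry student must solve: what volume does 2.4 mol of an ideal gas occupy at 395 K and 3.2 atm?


PV = nRT  (R = 0.08206 L·atm/(mol·K))
V = nRT/P = 2.4×0.08206×395/3.2
= 24.31 L

24.31 L


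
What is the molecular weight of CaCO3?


M(CaCO3) = 1×40.08 + 1×12.01 + 3×16.0
= 40.08 + 12.01 + 48.0
= 100.09 g/mol

100.09 g/mol


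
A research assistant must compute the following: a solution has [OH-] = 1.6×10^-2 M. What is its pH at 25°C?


pOH = -log10([OH-]) = -log10(1.6×10^-2)
= 2 - log10(1.6) = 1.8
pH = 14 - pOH = 14 - 1.8 = 12.2

12.2


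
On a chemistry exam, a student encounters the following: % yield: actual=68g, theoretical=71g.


% yield = actual/theoretical × 100
= 68/71 × 100
= 95.77%

95.77%


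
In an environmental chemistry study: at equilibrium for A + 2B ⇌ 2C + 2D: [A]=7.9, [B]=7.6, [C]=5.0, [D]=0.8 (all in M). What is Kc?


Kc = [C]^2[D]^2/([A][B]^2)
= (5.0^2 × 0.8^2)/(7.9^1 × 7.6^2)
= 16/456.304
= 0.03506

0.03506


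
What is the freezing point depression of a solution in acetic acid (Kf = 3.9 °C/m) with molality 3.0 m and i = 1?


ΔTf = Kf × m × i
= 3.9 × 3.0 × 1
= 11.7 °C

11.7 °C


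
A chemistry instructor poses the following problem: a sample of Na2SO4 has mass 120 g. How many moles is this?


M(Na2SO4) = 142.05 g/mol
n = mass/M = 120/142.05 = 0.8448 mol

0.8448 mol


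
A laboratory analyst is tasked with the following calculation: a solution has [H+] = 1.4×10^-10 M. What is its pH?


pH = -log10([H+]) = -log10(1.4×10^-10)
= 10 - log10(1.4)
= 10 - 0.15
= 9.85

9.85


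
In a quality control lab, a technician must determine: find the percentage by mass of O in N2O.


M(N2O) = 2×14.01 + 1×16.0 = 44.02 g/mol
Mass of O = 1 × 16.0 = 16.00 g/mol
% O = 16.00/44.02 × 100 = 36.35%

36.35%


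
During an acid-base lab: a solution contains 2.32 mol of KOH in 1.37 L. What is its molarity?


M = n/V = 2.32/1.37 = 1.693 mol/L

1.693 M


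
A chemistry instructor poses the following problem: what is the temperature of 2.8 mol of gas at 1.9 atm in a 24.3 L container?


PV = nRT  (R = 0.08206 L·atm/(mol·K))
T = PV/(nR) = 1.9×24.3/(2.8×0.08206)
= 46.17/0.229768
= 200.94 K

200.94 K


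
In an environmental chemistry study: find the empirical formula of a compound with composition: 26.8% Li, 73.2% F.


Assume 100 g sample. Moles of each element:
  Li: 26.8/6.94 = 3.862 mol
  F: 73.2/19.0 = 3.853 mol
Divide by smallest (3.853):
  Li: 3.862/3.853 = 1.0
  F: 3.853/3.853 = 1.0
Empirical formula: LiF

LiF


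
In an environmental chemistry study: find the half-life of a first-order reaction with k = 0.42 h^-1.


t½ = ln2/k = 0.693147/(0.42 h^-1)
= 1.650 h

1.650 h


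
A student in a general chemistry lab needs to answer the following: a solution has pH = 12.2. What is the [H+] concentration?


[H+] = 10^(-pH) = 10^(-12.2)
= 6.31×10^-13 M

6.31×10^-13 M


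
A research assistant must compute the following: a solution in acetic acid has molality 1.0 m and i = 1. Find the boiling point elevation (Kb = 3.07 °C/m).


ΔTb = Kb × m × i
= 3.07 × 1.0 × 1
= 3.07 °C

3.07 °C


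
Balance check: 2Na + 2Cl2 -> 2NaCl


Equation: 2Na + 2Cl2 -> 2NaCl
Check atoms: Cl: 4≠2, Na: 2=2
Not balanced

No, not balanced


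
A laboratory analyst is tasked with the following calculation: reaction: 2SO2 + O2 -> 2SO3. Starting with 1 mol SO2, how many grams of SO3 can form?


Mole ratio SO3:SO2 = 2:2
n(SO3) = 1 × 2/2 = 1.000 mol
mass = 1.000 × 80.07 = 80.07 g

80.07 g


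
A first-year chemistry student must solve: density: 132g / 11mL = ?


ρ = mass/volume
= 132/11
= 12.0 g/mL

12.0 g/mL


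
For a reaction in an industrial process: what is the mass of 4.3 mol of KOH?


M(KOH) = 56.11 g/mol
mass = n × M = 4.3 × 56.11 = 241.27 g

241.27 g


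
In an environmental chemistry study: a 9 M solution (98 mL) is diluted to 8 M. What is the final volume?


C1V1 = C2V2
9 × 98 = 8 × V2
V2 = 882/8 = 110.25 mL

110.25 mL


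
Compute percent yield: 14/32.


% yield = actual/theoretical × 100
= 14/32 × 100
= 43.75%

43.75%


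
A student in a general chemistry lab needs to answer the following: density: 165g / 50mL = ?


ρ = mass/volume
= 165/50
= 3.3 g/mL

3.3 g/mL


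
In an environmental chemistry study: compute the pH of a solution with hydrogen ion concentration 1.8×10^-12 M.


pH = -log10([H+]) = -log10(1.8×10^-12)
= 12 - log10(1.8)
= 12 - 0.26
= 11.74

11.74


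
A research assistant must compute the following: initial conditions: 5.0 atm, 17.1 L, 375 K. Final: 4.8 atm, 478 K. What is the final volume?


P1V1/T1 = P2V2/T2
V2 = P1V1T2/(T1P2)
= 5.0×17.1×478/(375×4.8)
= 22.705 L

22.705 L


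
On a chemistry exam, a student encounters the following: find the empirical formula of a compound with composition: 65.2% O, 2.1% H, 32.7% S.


Assume 100 g sample. Moles of each element:
  O: 65.2/16.0 = 4.075 mol
  H: 2.1/1.008 = 2.083 mol
  S: 32.7/32.07 = 1.02 mol
Divide by smallest (1.02):
  O: 4.075/1.02 = 4.0
  H: 2.083/1.02 = 2.04
  S: 1.02/1.02 = 1.0
Empirical formula: H2SO4

H2SO4


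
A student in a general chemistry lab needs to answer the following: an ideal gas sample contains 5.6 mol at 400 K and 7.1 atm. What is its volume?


PV = nRT  (R = 0.08206 L·atm/(mol·K))
V = nRT/P = 5.6×0.08206×400/7.1
= 25.889 L

25.889 L


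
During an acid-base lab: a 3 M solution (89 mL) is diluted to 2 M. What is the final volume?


C1V1 = C2V2
3 × 89 = 2 × V2
V2 = 267/2 = 133.5 mL

133.5 mL


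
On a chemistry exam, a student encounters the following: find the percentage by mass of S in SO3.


M(SO3) = 1×32.07 + 3×16.0 = 80.07 g/mol
Mass of S = 1 × 32.07 = 32.07 g/mol
% S = 32.07/80.07 × 100 = 40.05%

40.05%


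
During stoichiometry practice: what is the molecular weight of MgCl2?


M(MgCl2) = 1×24.31 + 2×35.45
= 24.31 + 70.9
= 95.21 g/mol

95.21 g/mol


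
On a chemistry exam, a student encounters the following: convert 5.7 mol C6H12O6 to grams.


M(C6H12O6) = 180.16 g/mol
mass = n × M = 5.7 × 180.16 = 1026.91 g

1026.91 g


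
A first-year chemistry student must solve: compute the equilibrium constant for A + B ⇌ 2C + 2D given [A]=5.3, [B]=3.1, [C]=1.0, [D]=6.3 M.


Kc = [C]^2[D]^2/([A][B])
= (1.0^2 × 6.3^2)/(5.3^1 × 3.1^1)
= 39.69/16.43
= 2.416

2.416


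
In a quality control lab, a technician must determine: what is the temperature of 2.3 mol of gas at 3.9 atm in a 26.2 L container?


PV = nRT  (R = 0.08206 L·atm/(mol·K))
T = PV/(nR) = 3.9×26.2/(2.3×0.08206)
= 102.18/0.188738
= 541.39 K

541.39 K


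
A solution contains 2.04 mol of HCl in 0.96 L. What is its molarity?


M = n/V = 2.04/0.96 = 2.125 mol/L

2.125 M


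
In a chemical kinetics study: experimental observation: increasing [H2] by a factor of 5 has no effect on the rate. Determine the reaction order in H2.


rate ∝ [H2]^n
rate ∝ [H2]^0
Order in H2: 0

0


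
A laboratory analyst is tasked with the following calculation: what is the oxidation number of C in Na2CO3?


2(+1) + x + 3(-2) = 0, so x = +4
Oxidation number: +4

+4


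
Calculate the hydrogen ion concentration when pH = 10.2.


[H+] = 10^(-pH) = 10^(-10.2)
= 6.31×10^-11 M

6.31×10^-11 M


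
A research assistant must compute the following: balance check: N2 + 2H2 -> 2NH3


Equation: N2 + 2H2 -> 2NH3
Check atoms: H: 4≠6, N: 2=2
Not balanced

No, not balanced


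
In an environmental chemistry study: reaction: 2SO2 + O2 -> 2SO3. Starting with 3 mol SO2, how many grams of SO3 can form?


Mole ratio SO3:SO2 = 2:2
n(SO3) = 3 × 2/2 = 3.000 mol
mass = 3.000 × 80.07 = 240.21 g

240.21 g


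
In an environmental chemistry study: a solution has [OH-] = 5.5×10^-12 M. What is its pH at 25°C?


pOH = -log10([OH-]) = -log10(5.5×10^-12)
= 12 - log10(5.5) = 11.26
pH = 14 - pOH = 14 - 11.26 = 2.74

2.74


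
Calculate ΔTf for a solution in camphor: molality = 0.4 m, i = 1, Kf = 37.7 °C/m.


ΔTf = Kf × m × i
= 37.7 × 0.4 × 1
= 15.08 °C

15.08 °C


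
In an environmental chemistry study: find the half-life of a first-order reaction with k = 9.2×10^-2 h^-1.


t½ = ln2/k = 0.693147/(9.2×10^-2 h^-1)
= 7.534 h

7.534 h


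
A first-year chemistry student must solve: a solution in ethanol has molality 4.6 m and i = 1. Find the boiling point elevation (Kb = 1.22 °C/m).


ΔTb = Kb × m × i
= 1.22 × 4.6 × 1
= 5.612 °C

5.612 °C


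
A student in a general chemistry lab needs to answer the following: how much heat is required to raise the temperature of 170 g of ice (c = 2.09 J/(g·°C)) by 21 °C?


q = mcΔT = 170 × 2.09 × 21
= 7461.30 J

7461.30 J


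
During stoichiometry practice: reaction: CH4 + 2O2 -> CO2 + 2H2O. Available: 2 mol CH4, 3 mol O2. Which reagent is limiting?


Mole ratio available / coefficient:
  CH4: 2/1 = 2.000
  O2: 3/2 = 1.500
Smaller ratio is limiting.

O2


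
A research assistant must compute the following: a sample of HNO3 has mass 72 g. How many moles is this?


M(HNO3) = 63.02 g/mol
n = mass/M = 72/63.02 = 1.1425 mol

1.1425 mol


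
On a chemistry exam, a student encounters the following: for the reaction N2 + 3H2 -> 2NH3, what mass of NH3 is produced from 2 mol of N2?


Mole ratio NH3:N2 = 2:1
n(NH3) = 2 × 2/1 = 4.000 mol
mass = 4.000 × 17.03 = 68.12 g

68.12 g


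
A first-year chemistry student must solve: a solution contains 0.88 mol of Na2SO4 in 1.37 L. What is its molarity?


M = n/V = 0.88/1.37 = 0.642 mol/L

0.642 M


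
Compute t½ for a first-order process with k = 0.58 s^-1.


t½ = ln2/k = 0.693147/(0.58 s^-1)
= 1.195 s

1.195 s


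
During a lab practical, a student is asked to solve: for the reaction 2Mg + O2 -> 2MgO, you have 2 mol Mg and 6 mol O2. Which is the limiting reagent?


Mole ratio available / coefficient:
  Mg: 2/2 = 1.000
  O2: 6/1 = 6.000
Smaller ratio is limiting.

Mg


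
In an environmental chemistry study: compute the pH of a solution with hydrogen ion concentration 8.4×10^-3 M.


pH = -log10([H+]) = -log10(8.4×10^-3)
= 3 - log10(8.4)
= 3 - 0.92
= 2.08

2.08


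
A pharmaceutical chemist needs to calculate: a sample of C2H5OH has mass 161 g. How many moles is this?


M(C2H5OH) = 46.07 g/mol
n = mass/M = 161/46.07 = 3.4947 mol

3.4947 mol


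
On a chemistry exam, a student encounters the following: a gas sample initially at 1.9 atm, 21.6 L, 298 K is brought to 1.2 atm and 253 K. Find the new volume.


P1V1/T1 = P2V2/T2
V2 = P1V1T2/(T1P2)
= 1.9×21.6×253/(298×1.2)
= 29.036 L

29.036 L


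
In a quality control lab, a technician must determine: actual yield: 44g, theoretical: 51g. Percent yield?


% yield = actual/theoretical × 100
= 44/51 × 100
= 86.27%

86.27%


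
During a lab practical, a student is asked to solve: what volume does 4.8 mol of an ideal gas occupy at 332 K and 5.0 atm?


PV = nRT  (R = 0.08206 L·atm/(mol·K))
V = nRT/P = 4.8×0.08206×332/5.0
= 26.154 L

26.154 L


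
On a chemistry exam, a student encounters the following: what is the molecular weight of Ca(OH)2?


M(Ca(OH)2) = 1×40.08 + 2×16.0 + 2×1.008
= 40.08 + 32.0 + 2.02
= 74.1 g/mol

74.1 g/mol


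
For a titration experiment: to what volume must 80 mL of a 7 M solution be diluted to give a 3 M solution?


C1V1 = C2V2
7 × 80 = 3 × V2
V2 = 560/3 = 186.67 mL

186.67 mL


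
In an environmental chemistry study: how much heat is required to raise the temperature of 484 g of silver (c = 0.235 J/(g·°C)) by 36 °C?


q = mcΔT = 484 × 0.235 × 36
= 4094.64 J

4094.64 J


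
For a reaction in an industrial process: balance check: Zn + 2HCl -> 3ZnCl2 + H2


Equation: Zn + 2HCl -> 3ZnCl2 + H2
Check atoms: Cl: 2≠6, H: 2=2, Zn: 1≠3
Not balanced

No, not balanced


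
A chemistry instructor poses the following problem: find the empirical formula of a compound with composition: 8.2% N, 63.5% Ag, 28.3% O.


Assume 100 g sample. Moles of each element:
  N: 8.2/14.01 = 0.585 mol
  Ag: 63.5/107.87 = 0.589 mol
  O: 28.3/16.0 = 1.769 mol
Divide by smallest (0.585):
  N: 0.585/0.585 = 1.0
  Ag: 0.589/0.585 = 1.01
  O: 1.769/0.585 = 3.02
Empirical formula: AgNO3

AgNO3


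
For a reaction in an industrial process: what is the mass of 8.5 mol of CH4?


M(CH4) = 16.04 g/mol
mass = n × M = 8.5 × 16.04 = 136.34 g

136.34 g


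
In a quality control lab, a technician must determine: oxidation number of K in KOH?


Group 1 metal: +1
Oxidation number: +1

+1


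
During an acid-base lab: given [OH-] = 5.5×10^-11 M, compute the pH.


pOH = -log10([OH-]) = -log10(5.5×10^-11)
= 11 - log10(5.5) = 10.26
pH = 14 - pOH = 14 - 10.26 = 3.74

3.74


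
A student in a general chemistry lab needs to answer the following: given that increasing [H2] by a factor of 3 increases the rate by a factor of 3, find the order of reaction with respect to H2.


rate ∝ [H2]^n
3^n = 3 → n = 1
Order in H2: 1

1


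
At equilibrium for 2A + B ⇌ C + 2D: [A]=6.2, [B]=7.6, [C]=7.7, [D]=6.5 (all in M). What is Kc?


Kc = [C][D]^2/([A]^2[B])
= (7.7^1 × 6.5^2)/(6.2^2 × 7.6^1)
= 325.325/292.144
= 1.114

1.114


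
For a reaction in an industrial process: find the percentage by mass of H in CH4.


M(CH4) = 1×12.01 + 4×1.008 = 16.042 g/mol
Mass of H = 4 × 1.008 = 4.032 g/mol
% H = 4.032/16.042 × 100 = 25.13%

25.13%


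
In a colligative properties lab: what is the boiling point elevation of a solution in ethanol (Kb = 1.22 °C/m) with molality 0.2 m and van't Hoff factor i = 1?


ΔTb = Kb × m × i
= 1.22 × 0.2 × 1
= 0.244 °C

0.244 °C


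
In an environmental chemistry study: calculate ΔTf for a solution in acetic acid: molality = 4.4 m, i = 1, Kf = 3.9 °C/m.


ΔTf = Kf × m × i
= 3.9 × 4.4 × 1
= 17.16 °C

17.16 °C


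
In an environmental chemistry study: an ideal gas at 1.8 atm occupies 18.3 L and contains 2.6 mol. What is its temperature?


PV = nRT  (R = 0.08206 L·atm/(mol·K))
T = PV/(nR) = 1.8×18.3/(2.6×0.08206)
= 32.94/0.213356
= 154.39 K

154.39 K


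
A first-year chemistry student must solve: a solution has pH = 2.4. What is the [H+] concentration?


[H+] = 10^(-pH) = 10^(-2.4)
= 3.98×10^-3 M

3.98×10^-3 M


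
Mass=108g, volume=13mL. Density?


ρ = mass/volume
= 108/13
= 8.308 g/mL

8.308 g/mL


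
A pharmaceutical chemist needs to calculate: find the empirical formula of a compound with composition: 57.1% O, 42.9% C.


Assume 100 g sample. Moles of each element:
  O: 57.1/16.0 = 3.569 mol
  C: 42.9/12.01 = 3.572 mol
Divide by smallest (3.569):
  O: 3.569/3.569 = 1.0
  C: 3.572/3.569 = 1.0
Empirical formula: CO

CO


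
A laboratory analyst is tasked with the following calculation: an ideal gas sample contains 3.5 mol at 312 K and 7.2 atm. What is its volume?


PV = nRT  (R = 0.08206 L·atm/(mol·K))
V = nRT/P = 3.5×0.08206×312/7.2
= 12.446 L

12.446 L


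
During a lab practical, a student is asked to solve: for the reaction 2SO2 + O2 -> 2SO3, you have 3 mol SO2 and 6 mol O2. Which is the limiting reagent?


Mole ratio available / coefficient:
  SO2: 3/2 = 1.500
  O2: 6/1 = 6.000
Smaller ratio is limiting.

SO2


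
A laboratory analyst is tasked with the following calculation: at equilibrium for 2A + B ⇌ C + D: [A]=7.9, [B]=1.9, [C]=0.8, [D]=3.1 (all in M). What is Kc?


Kc = [C][D]/([A]^2[B])
= (0.8^1 × 3.1^1)/(7.9^2 × 1.9^1)
= 2.48/118.579
= 0.02091

0.02091


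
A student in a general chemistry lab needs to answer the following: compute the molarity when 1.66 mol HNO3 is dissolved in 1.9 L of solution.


M = n/V = 1.66/1.9 = 0.874 mol/L

0.874 M


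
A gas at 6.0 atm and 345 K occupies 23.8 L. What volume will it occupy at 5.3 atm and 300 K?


P1V1/T1 = P2V2/T2
V2 = P1V1T2/(T1P2)
= 6.0×23.8×300/(345×5.3)
= 23.429 L

23.429 L


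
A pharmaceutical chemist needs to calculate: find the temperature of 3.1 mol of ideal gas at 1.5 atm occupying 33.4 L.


PV = nRT  (R = 0.08206 L·atm/(mol·K))
T = PV/(nR) = 1.5×33.4/(3.1×0.08206)
= 50.10/0.254386
= 196.94 K

196.94 K


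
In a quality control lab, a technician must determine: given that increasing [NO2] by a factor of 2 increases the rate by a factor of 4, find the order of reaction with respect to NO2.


rate ∝ [NO2]^n
2^n = 4 → n = 2
Order in NO2: 2

2


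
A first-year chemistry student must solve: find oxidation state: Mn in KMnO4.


(+1) + x + 4(-2) = 0, so x = +7
Oxidation number: +7

+7


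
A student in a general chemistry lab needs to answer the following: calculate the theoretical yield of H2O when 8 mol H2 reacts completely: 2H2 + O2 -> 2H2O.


Mole ratio H2O:H2 = 2:2
n(H2O) = 8 × 2/2 = 8.000 mol
mass = 8.000 × 18.02 = 144.16 g

144.16 g


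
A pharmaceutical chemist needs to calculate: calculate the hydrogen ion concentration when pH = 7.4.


[H+] = 10^(-pH) = 10^(-7.4)
= 3.98×10^-8 M

3.98×10^-8 M


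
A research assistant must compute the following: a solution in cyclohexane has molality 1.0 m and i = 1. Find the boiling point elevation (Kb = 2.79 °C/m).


ΔTb = Kb × m × i
= 2.79 × 1.0 × 1
= 2.79 °C

2.79 °C


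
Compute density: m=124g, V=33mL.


ρ = mass/volume
= 124/33
= 3.758 g/mL

3.758 g/mL


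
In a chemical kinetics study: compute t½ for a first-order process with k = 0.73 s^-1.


t½ = ln2/k = 0.693147/(0.73 s^-1)
= 0.9495 s

0.9495 s


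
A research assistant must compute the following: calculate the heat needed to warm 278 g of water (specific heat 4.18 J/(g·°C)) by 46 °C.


q = mcΔT = 278 × 4.18 × 46
= 53453.84 J

53453.84 J


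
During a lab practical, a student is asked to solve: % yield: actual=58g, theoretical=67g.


% yield = actual/theoretical × 100
= 58/67 × 100
= 86.57%

86.57%


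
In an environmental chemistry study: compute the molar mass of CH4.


M(CH4) = 1×12.01 + 4×1.008
= 12.01 + 4.03
= 16.04 g/mol

16.04 g/mol


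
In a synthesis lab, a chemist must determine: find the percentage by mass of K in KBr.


M(KBr) = 1×39.1 + 1×79.9 = 119.00 g/mol
Mass of K = 1 × 39.1 = 39.10 g/mol
% K = 39.10/119.00 × 100 = 32.86%

32.86%


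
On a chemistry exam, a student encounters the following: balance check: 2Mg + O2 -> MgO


Equation: 2Mg + O2 -> MgO
Check atoms: Mg: 2≠1, O: 2≠1
Not balanced

No, not balanced


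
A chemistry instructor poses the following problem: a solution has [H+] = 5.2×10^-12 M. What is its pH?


pH = -log10([H+]) = -log10(5.2×10^-12)
= 12 - log10(5.2)
= 12 - 0.72
= 11.28

11.28


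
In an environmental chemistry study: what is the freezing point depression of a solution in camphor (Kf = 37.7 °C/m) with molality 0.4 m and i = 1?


ΔTf = Kf × m × i
= 37.7 × 0.4 × 1
= 15.08 °C

15.08 °C


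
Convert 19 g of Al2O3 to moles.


M(Al2O3) = 101.96 g/mol
n = mass/M = 19/101.96 = 0.1863 mol

0.1863 mol


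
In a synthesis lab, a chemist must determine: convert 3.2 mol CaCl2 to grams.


M(CaCl2) = 110.98 g/mol
mass = n × M = 3.2 × 110.98 = 355.14 g

355.14 g


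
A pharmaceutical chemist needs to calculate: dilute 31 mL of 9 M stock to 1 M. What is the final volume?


C1V1 = C2V2
9 × 31 = 1 × V2
V2 = 279/1 = 279.0 mL

279.0 mL


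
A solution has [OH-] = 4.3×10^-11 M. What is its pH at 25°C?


pOH = -log10([OH-]) = -log10(4.3×10^-11)
= 11 - log10(4.3) = 10.37
pH = 14 - pOH = 14 - 10.37 = 3.63

3.63


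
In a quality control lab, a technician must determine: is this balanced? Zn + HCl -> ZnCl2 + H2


Equation: Zn + HCl -> ZnCl2 + H2
Check atoms: Cl: 1≠2, H: 1≠2, Zn: 1=1
Not balanced

No, not balanced


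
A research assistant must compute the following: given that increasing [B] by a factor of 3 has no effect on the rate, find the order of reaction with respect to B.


rate ∝ [B]^n
rate ∝ [B]^0
Order in B: 0

0


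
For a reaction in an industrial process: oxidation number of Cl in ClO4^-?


x + 4(-2) = -1, so x = +7
Oxidation number: +7

+7


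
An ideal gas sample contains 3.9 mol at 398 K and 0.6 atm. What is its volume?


PV = nRT  (R = 0.08206 L·atm/(mol·K))
V = nRT/P = 3.9×0.08206×398/0.6
= 212.289 L

212.289 L


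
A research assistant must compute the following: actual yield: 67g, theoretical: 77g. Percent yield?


% yield = actual/theoretical × 100
= 67/77 × 100
= 87.01%

87.01%


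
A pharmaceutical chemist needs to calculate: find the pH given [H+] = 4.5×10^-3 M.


pH = -log10([H+]) = -log10(4.5×10^-3)
= 3 - log10(4.5)
= 3 - 0.65
= 2.35

2.35


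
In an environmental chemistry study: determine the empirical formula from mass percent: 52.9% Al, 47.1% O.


Assume 100 g sample. Moles of each element:
  Al: 52.9/26.98 = 1.961 mol
  O: 47.1/16.0 = 2.944 mol
Divide by smallest (1.961):
  Al: 1.961/1.961 = 1.0
  O: 2.944/1.961 = 1.5
Multiply all ratios by 2 to obtain whole numbers.
Empirical formula: Al2O3

Al2O3


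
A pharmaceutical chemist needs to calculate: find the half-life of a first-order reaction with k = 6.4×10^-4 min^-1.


t½ = ln2/k = 0.693147/(6.4×10^-4 min^-1)
= 1083 min

1083 min


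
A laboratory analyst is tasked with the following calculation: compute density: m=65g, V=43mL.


ρ = mass/volume
= 65/43
= 1.512 g/mL

1.512 g/mL


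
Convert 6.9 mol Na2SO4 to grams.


M(Na2SO4) = 142.05 g/mol
mass = n × M = 6.9 × 142.05 = 980.15 g

980.15 g


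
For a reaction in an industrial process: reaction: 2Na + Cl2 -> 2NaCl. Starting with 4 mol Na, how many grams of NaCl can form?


Mole ratio NaCl:Na = 2:2
n(NaCl) = 4 × 2/2 = 4.000 mol
mass = 4.000 × 58.44 = 233.76 g

233.76 g


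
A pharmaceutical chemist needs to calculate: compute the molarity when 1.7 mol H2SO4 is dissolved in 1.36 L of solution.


M = n/V = 1.7/1.36 = 1.250 mol/L

1.250 M


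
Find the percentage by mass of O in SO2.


M(SO2) = 1×32.07 + 2×16.0 = 64.07 g/mol
Mass of O = 2 × 16.0 = 32.00 g/mol
% O = 32.00/64.07 × 100 = 49.95%

49.95%


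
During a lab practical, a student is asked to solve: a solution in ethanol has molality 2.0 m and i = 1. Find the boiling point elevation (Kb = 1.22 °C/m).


ΔTb = Kb × m × i
= 1.22 × 2.0 × 1
= 2.44 °C

2.44 °C


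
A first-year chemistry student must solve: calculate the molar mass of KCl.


M(KCl) = 1×39.1 + 1×35.45
= 39.1 + 35.45
= 74.55 g/mol

74.55 g/mol


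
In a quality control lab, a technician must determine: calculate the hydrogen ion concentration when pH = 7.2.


[H+] = 10^(-pH) = 10^(-7.2)
= 6.31×10^-8 M

6.31×10^-8 M


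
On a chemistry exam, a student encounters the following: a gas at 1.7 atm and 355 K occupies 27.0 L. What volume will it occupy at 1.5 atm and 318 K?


P1V1/T1 = P2V2/T2
V2 = P1V1T2/(T1P2)
= 1.7×27.0×318/(355×1.5)
= 27.411 L

27.411 L


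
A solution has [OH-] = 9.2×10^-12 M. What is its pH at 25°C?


pOH = -log10([OH-]) = -log10(9.2×10^-12)
= 12 - log10(9.2) = 11.04
pH = 14 - pOH = 14 - 11.04 = 2.96

2.96


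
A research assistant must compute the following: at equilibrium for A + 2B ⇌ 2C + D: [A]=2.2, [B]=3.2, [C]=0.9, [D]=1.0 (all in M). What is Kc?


Kc = [C]^2[D]/([A][B]^2)
= (0.9^2 × 1.0^1)/(2.2^1 × 3.2^2)
= 0.81/22.528
= 0.03596

0.03596


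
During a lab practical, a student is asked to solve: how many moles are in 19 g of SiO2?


M(SiO2) = 60.09 g/mol
n = mass/M = 19/60.09 = 0.3162 mol

0.3162 mol


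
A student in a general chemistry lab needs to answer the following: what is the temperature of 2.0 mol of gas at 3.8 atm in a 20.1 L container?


PV = nRT  (R = 0.08206 L·atm/(mol·K))
T = PV/(nR) = 3.8×20.1/(2.0×0.08206)
= 76.38/0.164120
= 465.39 K

465.39 K


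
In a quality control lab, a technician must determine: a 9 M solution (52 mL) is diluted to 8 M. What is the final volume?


C1V1 = C2V2
9 × 52 = 8 × V2
V2 = 468/8 = 58.5 mL

58.5 mL


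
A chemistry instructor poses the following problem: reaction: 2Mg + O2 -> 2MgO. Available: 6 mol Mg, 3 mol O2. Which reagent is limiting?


Mole ratio available / coefficient:
  Mg: 6/2 = 3.000
  O2: 3/1 = 3.000
Smaller ratio is limiting.

neither (stoichiometric); Mg and O2 are fully consumed


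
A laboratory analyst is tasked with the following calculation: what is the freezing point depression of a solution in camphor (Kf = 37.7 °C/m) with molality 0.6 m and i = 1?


ΔTf = Kf × m × i
= 37.7 × 0.6 × 1
= 22.62 °C

22.62 °C


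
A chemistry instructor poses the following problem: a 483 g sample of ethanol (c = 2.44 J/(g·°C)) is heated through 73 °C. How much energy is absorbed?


q = mcΔT = 483 × 2.44 × 73
= 86031.96 J

86031.96 J


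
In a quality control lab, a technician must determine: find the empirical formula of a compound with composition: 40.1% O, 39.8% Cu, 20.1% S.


Assume 100 g sample. Moles of each element:
  O: 40.1/16.0 = 2.506 mol
  Cu: 39.8/63.55 = 0.626 mol
  S: 20.1/32.07 = 0.627 mol
Divide by smallest (0.626):
  O: 2.506/0.626 = 4.0
  Cu: 0.626/0.626 = 1.0
  S: 0.627/0.626 = 1.0
Empirical formula: CuSO4

CuSO4
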